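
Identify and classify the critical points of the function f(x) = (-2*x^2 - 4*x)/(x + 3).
f'(x) = 2*(-x^2 - 6*x - 6)/(x^2 + 6*x + 9)

Solve f'(x) = 0:
  f'(x) = -2*(x^2 + 6*x + 6)/(x + 3)^2; the denominator is positive wherever f is defined, so f'(x) = 0 ⇔ -2*x^2 - 12*x - 12 = 0.
  Factor: -2*x^2 - 12*x - 12 = -2*(x^2 + 6*x + 6); x^2 + 6*x + 6 = 0 has no rational roots; quadratic formula: x = (-6 ± √12)/2.
  ⇒ x = -3 - sqrt(3) ≈ -4.7321, -3 + sqrt(3) ≈ -1.2679

f''(x) = -12/(x^3 + 9*x^2 + 27*x + 27)
Second-derivative test at each critical point:
  f''(-4.7321) = 2.3094 > 0 → local minimum
  f''(-1.2679) = -2.3094 < 0 → local maximum

Critical points: x = -3 - sqrt(3) ≈ -4.7321 (local minimum); x = -3 + sqrt(3) ≈ -1.2679 (local maximum)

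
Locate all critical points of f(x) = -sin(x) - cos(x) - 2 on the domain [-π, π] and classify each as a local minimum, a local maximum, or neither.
f'(x) = sin(x) - cos(x)

Solve f'(x) = 0 on [-π, π]:
  f'(x) = 0 ⇔ -cos(x) = -sin(x) ⇔ tan(x) = 1, i.e. x = arctan(1) + nπ; keep the solutions lying in [-π, π].
  ⇒ x = -3*pi/4 ≈ -2.3562, pi/4 ≈ 0.7854

f''(x) = sin(x) + cos(x)
Second-derivative test at each critical point:
  f''(-2.3562) = -1.4142 < 0 → local maximum
  f''(0.7854) = 1.4142 > 0 → local minimum

Critical points: x = -3*pi/4 ≈ -2.3562 (local maximum); x = pi/4 ≈ 0.7854 (local minimum)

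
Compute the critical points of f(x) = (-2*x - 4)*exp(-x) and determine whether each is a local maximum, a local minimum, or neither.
f'(x) = 2*(x + 1)*exp(-x)

Solve f'(x) = 0:
  f'(x) = (2*x + 2)·exp(-x) and exp(-x) > 0 for every x, so f'(x) = 0 ⇔ 2*x + 2 = 0.
  Factor: 2*x + 2 = 2*(x + 1) = 0.
  ⇒ x = -1

f''(x) = -2*x*exp(-x)
Second-derivative test at each critical point:
  f''(-1) = 5.4366 > 0 → local minimum

Critical points: x = -1 (local minimum)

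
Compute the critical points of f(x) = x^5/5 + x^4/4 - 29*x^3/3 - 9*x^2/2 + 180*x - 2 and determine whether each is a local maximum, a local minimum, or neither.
f'(x) = x^4 + x^3 - 29*x^2 - 9*x + 180

Solve f'(x) = 0:
  Factor: x^4 + x^3 - 29*x^2 - 9*x + 180 = (x - 4)*(x - 3)*(x + 3)*(x + 5) = 0.
  ⇒ x = -5, -3, 3, 4

f''(x) = 4*x^3 + 3*x^2 - 58*x - 9
Second-derivative test at each critical point:
  f''(-5) = -144 < 0 → local maximum
  f''(-3) = 84 > 0 → local minimum
  f''(3) = -48 < 0 → local maximum
  f''(4) = 63 > 0 → local minimum

Critical points: x = -5 (local maximum); x = -3 (local minimum); x = 3 (local maximum); x = 4 (local minimum)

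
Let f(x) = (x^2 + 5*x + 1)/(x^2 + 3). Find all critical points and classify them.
f'(x) = (-5*x^2 + 4*x + 15)/(x^4 + 6*x^2 + 9)

Solve f'(x) = 0:
  f'(x) = -(5*x^2 - 4*x - 15)/(x^2 + 3)^2; the denominator is positive wherever f is defined, so f'(x) = 0 ⇔ -5*x^2 + 4*x + 15 = 0.
  5*x^2 - 4*x - 15 = 0 has no rational roots; quadratic formula: x = (4 ± √316)/10.
  ⇒ x = 2/5 - sqrt(79)/5 ≈ -1.3776, 2/5 + sqrt(79)/5 ≈ 2.1776

f''(x) = 2*(5*x^3 - 6*x^2 - 45*x + 6)/(x^6 + 9*x^4 + 27*x^2 + 27)
Second-derivative test at each critical point:
  f''(-1.3776) = 0.7410 > 0 → local minimum
  f''(2.1776) = -0.2966 < 0 → local maximum

Critical points: x = 2/5 - sqrt(79)/5 ≈ -1.3776 (local minimum); x = 2/5 + sqrt(79)/5 ≈ 2.1776 (local maximum)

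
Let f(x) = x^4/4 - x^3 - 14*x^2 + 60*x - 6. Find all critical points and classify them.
f'(x) = x^3 - 3*x^2 - 28*x + 60

Solve f'(x) = 0:
  Factor: x^3 - 3*x^2 - 28*x + 60 = (x - 6)*(x - 2)*(x + 5) = 0.
  ⇒ x = -5, 2, 6

f''(x) = 3*x^2 - 6*x - 28
Second-derivative test at each critical point:
  f''(-5) = 77 > 0 → local minimum
  f''(2) = -28 < 0 → local maximum
  f''(6) = 44 > 0 → local minimum

Critical points: x = -5 (local minimum); x = 2 (local maximum); x = 6 (local minimum)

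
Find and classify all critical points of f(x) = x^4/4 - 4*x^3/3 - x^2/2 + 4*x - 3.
f'(x) = x^3 - 4*x^2 - x + 4

Solve f'(x) = 0:
  Factor: x^3 - 4*x^2 - x + 4 = (x - 4)*(x - 1)*(x + 1) = 0.
  ⇒ x = -1, 1, 4

f''(x) = 3*x^2 - 8*x - 1
Second-derivative test at each critical point:
  f''(-1) = 10 > 0 → local minimum
  f''(1) = -6 < 0 → local maximum
  f''(4) = 15 > 0 → local minimum

Critical points: x = -1 (local minimum); x = 1 (local maximum); x = 4 (local minimum)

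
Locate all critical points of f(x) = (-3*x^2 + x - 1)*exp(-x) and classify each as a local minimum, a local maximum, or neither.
f'(x) = (3*x^2 - 7*x + 2)*exp(-x)

Solve f'(x) = 0:
  f'(x) = (3*x^2 - 7*x + 2)·exp(-x) and exp(-x) > 0 for every x, so f'(x) = 0 ⇔ 3*x^2 - 7*x + 2 = 0.
  Factor: 3*x^2 - 7*x + 2 = (x - 2)*(3*x - 1) = 0.
  ⇒ x = 1/3, 2

f''(x) = (-3*x^2 + 13*x - 9)*exp(-x)
Second-derivative test at each critical point:
  f''(1/3) = -3.5827 < 0 → local maximum
  f''(2) = 0.6767 > 0 → local minimum

Critical points: x = 1/3 (local maximum); x = 2 (local minimum)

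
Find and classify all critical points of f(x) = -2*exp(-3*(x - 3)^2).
f'(x) = 12*(x - 3)*exp(-3*(x - 3)^2)

Solve f'(x) = 0:
  f'(x) = (12*x - 36)·exp(-3*(x - 3)^2) and exp(-3*(x - 3)^2) > 0 for every x, so f'(x) = 0 ⇔ 12*x - 36 = 0.
  Factor: 12*x - 36 = 12*(x - 3) = 0.
  ⇒ x = 3

f''(x) = 12*(1 - 6*(x - 3)^2)*exp(-3*(x - 3)^2)
Second-derivative test at each critical point:
  f''(3) = 12 > 0 → local minimum

Critical points: x = 3 (local minimum)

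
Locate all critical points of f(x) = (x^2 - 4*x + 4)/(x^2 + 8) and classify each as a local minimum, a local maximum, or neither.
f'(x) = 4*(x^2 + 2*x - 8)/(x^4 + 16*x^2 + 64)

Solve f'(x) = 0:
  f'(x) = 4*(x - 2)*(x + 4)/(x^2 + 8)^2; the denominator is positive wherever f is defined, so f'(x) = 0 ⇔ 4*x^2 + 8*x - 32 = 0.
  Factor: 4*x^2 + 8*x - 32 = 4*(x - 2)*(x + 4) = 0.
  ⇒ x = -4, 2

f''(x) = 8*(-x^3 - 3*x^2 + 24*x + 8)/(x^6 + 24*x^4 + 192*x^2 + 512)
Second-derivative test at each critical point:
  f''(-4) = -1/24 < 0 → local maximum
  f''(2) = 1/6 > 0 → local minimum

Critical points: x = -4 (local maximum); x = 2 (local minimum)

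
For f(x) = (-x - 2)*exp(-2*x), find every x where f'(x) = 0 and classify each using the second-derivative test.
f'(x) = (2*x + 3)*exp(-2*x)

Solve f'(x) = 0:
  f'(x) = (2*x + 3)·exp(-2*x) and exp(-2*x) > 0 for every x, so f'(x) = 0 ⇔ 2*x + 3 = 0.
  2*x + 3 = 0.
  ⇒ x = -3/2

f''(x) = 4*(-x - 1)*exp(-2*x)
Second-derivative test at each critical point:
  f''(-3/2) = 40.1711 > 0 → local minimum

Critical points: x = -3/2 (local minimum)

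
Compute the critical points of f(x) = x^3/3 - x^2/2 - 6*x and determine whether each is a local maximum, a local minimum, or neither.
f'(x) = x^2 - x - 6

Solve f'(x) = 0:
  Factor: x^2 - x - 6 = (x - 3)*(x + 2) = 0.
  ⇒ x = -2, 3

f''(x) = 2*x - 1
Second-derivative test at each critical point:
  f''(-2) = -5 < 0 → local maximum
  f''(3) = 5 > 0 → local minimum

Critical points: x = -2 (local maximum); x = 3 (local minimum)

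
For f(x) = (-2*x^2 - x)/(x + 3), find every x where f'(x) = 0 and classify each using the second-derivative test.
f'(x) = (-2*x^2 - 12*x - 3)/(x^2 + 6*x + 9)

Solve f'(x) = 0:
  f'(x) = -(2*x^2 + 12*x + 3)/(x + 3)^2; the denominator is positive wherever f is defined, so f'(x) = 0 ⇔ -2*x^2 - 12*x - 3 = 0.
  2*x^2 + 12*x + 3 = 0 has no rational roots; quadratic formula: x = (-12 ± √120)/4.
  ⇒ x = -3 - sqrt(30)/2 ≈ -5.7386, -3 + sqrt(30)/2 ≈ -0.2614

f''(x) = -30/(x^3 + 9*x^2 + 27*x + 27)
Second-derivative test at each critical point:
  f''(-5.7386) = 1.4606 > 0 → local minimum
  f''(-0.2614) = -1.4606 < 0 → local maximum

Critical points: x = -3 - sqrt(30)/2 ≈ -5.7386 (local minimum); x = -3 + sqrt(30)/2 ≈ -0.2614 (local maximum)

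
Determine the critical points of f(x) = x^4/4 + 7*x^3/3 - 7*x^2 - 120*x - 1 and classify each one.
f'(x) = x^3 + 7*x^2 - 14*x - 120

Solve f'(x) = 0:
  Factor: x^3 + 7*x^2 - 14*x - 120 = (x - 4)*(x + 5)*(x + 6) = 0.
  ⇒ x = -6, -5, 4

f''(x) = 3*x^2 + 14*x - 14
Second-derivative test at each critical point:
  f''(-6) = 10 > 0 → local minimum
  f''(-5) = -9 < 0 → local maximum
  f''(4) = 90 > 0 → local minimum

Critical points: x = -6 (local minimum); x = -5 (local maximum); x = 4 (local minimum)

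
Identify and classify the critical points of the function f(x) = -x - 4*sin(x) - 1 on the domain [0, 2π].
f'(x) = -4*cos(x) - 1

Solve f'(x) = 0 on [0, 2π]:
  f'(x) = 0 ⇔ cos(x) = -1/4, i.e. x = ±arccos(-1/4) + 2nπ; keep the solutions lying in [0, 2π].
  ⇒ x = acos(-1/4) ≈ 1.8235, -acos(-1/4) + 2*pi ≈ 4.4597

f''(x) = 4*sin(x)
Second-derivative test at each critical point:
  f''(1.8235) = 3.8730 > 0 → local minimum
  f''(4.4597) = -3.8730 < 0 → local maximum

Critical points: x = acos(-1/4) ≈ 1.8235 (local minimum); x = -acos(-1/4) + 2*pi ≈ 4.4597 (local maximum)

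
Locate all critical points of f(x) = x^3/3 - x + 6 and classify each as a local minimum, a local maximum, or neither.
f'(x) = x^2 - 1

Solve f'(x) = 0:
  Factor: x^2 - 1 = (x - 1)*(x + 1) = 0.
  ⇒ x = -1, 1

f''(x) = 2*x
Second-derivative test at each critical point:
  f''(-1) = -2 < 0 → local maximum
  f''(1) = 2 > 0 → local minimum

Critical points: x = -1 (local maximum); x = 1 (local minimum)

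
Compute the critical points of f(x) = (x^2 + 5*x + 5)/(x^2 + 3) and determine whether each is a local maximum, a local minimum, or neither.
f'(x) = (-5*x^2 - 4*x + 15)/(x^4 + 6*x^2 + 9)

Solve f'(x) = 0:
  f'(x) = -(5*x^2 + 4*x - 15)/(x^2 + 3)^2; the denominator is positive wherever f is defined, so f'(x) = 0 ⇔ -5*x^2 - 4*x + 15 = 0.
  5*x^2 + 4*x - 15 = 0 has no rational roots; quadratic formula: x = (-4 ± √316)/10.
  ⇒ x = -sqrt(79)/5 - 2/5 ≈ -2.1776, -2/5 + sqrt(79)/5 ≈ 1.3776

f''(x) = 2*(5*x^3 + 6*x^2 - 45*x - 6)/(x^6 + 9*x^4 + 27*x^2 + 27)
Second-derivative test at each critical point:
  f''(-2.1776) = 0.2966 > 0 → local minimum
  f''(1.3776) = -0.7410 < 0 → local maximum

Critical points: x = -sqrt(79)/5 - 2/5 ≈ -2.1776 (local minimum); x = -2/5 + sqrt(79)/5 ≈ 1.3776 (local maximum)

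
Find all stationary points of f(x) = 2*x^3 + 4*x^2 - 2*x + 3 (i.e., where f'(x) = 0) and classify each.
f'(x) = 6*x^2 + 8*x - 2

Solve f'(x) = 0:
  Factor: 6*x^2 + 8*x - 2 = 2*(3*x^2 + 4*x - 1); 3*x^2 + 4*x - 1 = 0 has no rational roots; quadratic formula: x = (-4 ± √28)/6.
  ⇒ x = -sqrt(7)/3 - 2/3 ≈ -1.5486, -2/3 + sqrt(7)/3 ≈ 0.2153

f''(x) = 12*x + 8
Second-derivative test at each critical point:
  f''(-1.5486) = -10.5830 < 0 → local maximum
  f''(0.2153) = 10.5830 > 0 → local minimum

Critical points: x = -sqrt(7)/3 - 2/3 ≈ -1.5486 (local maximum); x = -2/3 + sqrt(7)/3 ≈ 0.2153 (local minimum)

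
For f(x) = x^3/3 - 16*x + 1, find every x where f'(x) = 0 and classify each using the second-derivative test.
f'(x) = x^2 - 16

Solve f'(x) = 0:
  Factor: x^2 - 16 = (x - 4)*(x + 4) = 0.
  ⇒ x = -4, 4

f''(x) = 2*x
Second-derivative test at each critical point:
  f''(-4) = -8 < 0 → local maximum
  f''(4) = 8 > 0 → local minimum

Critical points: x = -4 (local maximum); x = 4 (local minimum)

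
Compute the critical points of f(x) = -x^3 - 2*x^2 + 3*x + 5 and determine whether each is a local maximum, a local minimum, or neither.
f'(x) = -3*x^2 - 4*x + 3

Solve f'(x) = 0:
  3*x^2 + 4*x - 3 = 0 has no rational roots; quadratic formula: x = (-4 ± √52)/6.
  ⇒ x = -sqrt(13)/3 - 2/3 ≈ -1.8685, -2/3 + sqrt(13)/3 ≈ 0.5352

f''(x) = -6*x - 4
Second-derivative test at each critical point:
  f''(-1.8685) = 7.2111 > 0 → local minimum
  f''(0.5352) = -7.2111 < 0 → local maximum

Critical points: x = -sqrt(13)/3 - 2/3 ≈ -1.8685 (local minimum); x = -2/3 + sqrt(13)/3 ≈ 0.5352 (local maximum)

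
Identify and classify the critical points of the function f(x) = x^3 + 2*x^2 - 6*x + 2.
f'(x) = 3*x^2 + 4*x - 6

Solve f'(x) = 0:
  3*x^2 + 4*x - 6 = 0 has no rational roots; quadratic formula: x = (-4 ± √88)/6.
  ⇒ x = -sqrt(22)/3 - 2/3 ≈ -2.2301, -2/3 + sqrt(22)/3 ≈ 0.8968

f''(x) = 6*x + 4
Second-derivative test at each critical point:
  f''(-2.2301) = -9.3808 < 0 → local maximum
  f''(0.8968) = 9.3808 > 0 → local minimum

Critical points: x = -sqrt(22)/3 - 2/3 ≈ -2.2301 (local maximum); x = -2/3 + sqrt(22)/3 ≈ 0.8968 (local minimum)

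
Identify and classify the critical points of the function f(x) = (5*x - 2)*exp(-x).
f'(x) = (7 - 5*x)*exp(-x)

Solve f'(x) = 0:
  f'(x) = (7 - 5*x)·exp(-x) and exp(-x) > 0 for every x, so f'(x) = 0 ⇔ 7 - 5*x = 0.
  7 - 5*x = 0.
  ⇒ x = 7/5

f''(x) = (5*x - 12)*exp(-x)
Second-derivative test at each critical point:
  f''(7/5) = -1.2330 < 0 → local maximum

Critical points: x = 7/5 (local maximum)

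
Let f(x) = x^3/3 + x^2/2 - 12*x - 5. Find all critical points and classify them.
f'(x) = x^2 + x - 12

Solve f'(x) = 0:
  Factor: x^2 + x - 12 = (x - 3)*(x + 4) = 0.
  ⇒ x = -4, 3

f''(x) = 2*x + 1
Second-derivative test at each critical point:
  f''(-4) = -7 < 0 → local maximum
  f''(3) = 7 > 0 → local minimum

Critical points: x = -4 (local maximum); x = 3 (local minimum)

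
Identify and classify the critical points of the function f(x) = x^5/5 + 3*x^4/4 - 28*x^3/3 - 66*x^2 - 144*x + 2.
f'(x) = x^4 + 3*x^3 - 28*x^2 - 132*x - 144

Solve f'(x) = 0:
  Factor: x^4 + 3*x^3 - 28*x^2 - 132*x - 144 = (x - 6)*(x + 2)*(x + 3)*(x + 4) = 0.
  ⇒ x = -4, -3, -2, 6

f''(x) = 4*x^3 + 9*x^2 - 56*x - 132
Second-derivative test at each critical point:
  f''(-4) = -20 < 0 → local maximum
  f''(-3) = 9 > 0 → local minimum
  f''(-2) = -16 < 0 → local maximum
  f''(6) = 720 > 0 → local minimum

Critical points: x = -4 (local maximum); x = -3 (local minimum); x = -2 (local maximum); x = 6 (local minimum)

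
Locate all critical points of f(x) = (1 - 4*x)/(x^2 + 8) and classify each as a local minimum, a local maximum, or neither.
f'(x) = 2*(2*x^2 - x - 16)/(x^4 + 16*x^2 + 64)

Solve f'(x) = 0:
  f'(x) = 2*(2*x^2 - x - 16)/(x^2 + 8)^2; the denominator is positive wherever f is defined, so f'(x) = 0 ⇔ 4*x^2 - 2*x - 32 = 0.
  Factor: 4*x^2 - 2*x - 32 = 2*(2*x^2 - x - 16); 2*x^2 - x - 16 = 0 has no rational roots; quadratic formula: x = (1 ± √129)/4.
  ⇒ x = 1/4 - sqrt(129)/4 ≈ -2.5895, 1/4 + sqrt(129)/4 ≈ 3.0895

f''(x) = 2*(4*x^2*(1 - 4*x) + (12*x - 1)*(x^2 + 8))/(x^2 + 8)^3
Second-derivative test at each critical point:
  f''(-2.5895) = -0.1050 < 0 → local maximum
  f''(3.0895) = 0.0738 > 0 → local minimum

Critical points: x = 1/4 - sqrt(129)/4 ≈ -2.5895 (local maximum); x = 1/4 + sqrt(129)/4 ≈ 3.0895 (local minimum)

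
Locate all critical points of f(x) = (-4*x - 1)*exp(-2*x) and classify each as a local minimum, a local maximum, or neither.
f'(x) = 2*(4*x - 1)*exp(-2*x)

Solve f'(x) = 0:
  f'(x) = (8*x - 2)·exp(-2*x) and exp(-2*x) > 0 for every x, so f'(x) = 0 ⇔ 8*x - 2 = 0.
  Factor: 8*x - 2 = 2*(4*x - 1) = 0.
  ⇒ x = 1/4

f''(x) = 4*(3 - 4*x)*exp(-2*x)
Second-derivative test at each critical point:
  f''(1/4) = 4.8522 > 0 → local minimum

Critical points: x = 1/4 (local minimum)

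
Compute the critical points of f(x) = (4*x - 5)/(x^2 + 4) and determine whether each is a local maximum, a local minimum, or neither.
f'(x) = 2*(-2*x^2 + 5*x + 8)/(x^4 + 8*x^2 + 16)

Solve f'(x) = 0:
  f'(x) = -2*(2*x^2 - 5*x - 8)/(x^2 + 4)^2; the denominator is positive wherever f is defined, so f'(x) = 0 ⇔ -4*x^2 + 10*x + 16 = 0.
  Factor: -4*x^2 + 10*x + 16 = -2*(2*x^2 - 5*x - 8); 2*x^2 - 5*x - 8 = 0 has no rational roots; quadratic formula: x = (5 ± √89)/4.
  ⇒ x = 5/4 - sqrt(89)/4 ≈ -1.1085, 5/4 + sqrt(89)/4 ≈ 3.6085

f''(x) = 2*(4*x^2*(4*x - 5) + (5 - 12*x)*(x^2 + 4))/(x^2 + 4)^3
Second-derivative test at each critical point:
  f''(-1.1085) = 0.6901 > 0 → local minimum
  f''(3.6085) = -0.0651 < 0 → local maximum

Critical points: x = 5/4 - sqrt(89)/4 ≈ -1.1085 (local minimum); x = 5/4 + sqrt(89)/4 ≈ 3.6085 (local maximum)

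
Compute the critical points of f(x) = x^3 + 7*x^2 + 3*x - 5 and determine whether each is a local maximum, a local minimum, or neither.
f'(x) = 3*x^2 + 14*x + 3

Solve f'(x) = 0:
  3*x^2 + 14*x + 3 = 0 has no rational roots; quadratic formula: x = (-14 ± √160)/6.
  ⇒ x = -7/3 - 2*sqrt(10)/3 ≈ -4.4415, -7/3 + 2*sqrt(10)/3 ≈ -0.2251

f''(x) = 6*x + 14
Second-derivative test at each critical point:
  f''(-4.4415) = -12.6491 < 0 → local maximum
  f''(-0.2251) = 12.6491 > 0 → local minimum

Critical points: x = -7/3 - 2*sqrt(10)/3 ≈ -4.4415 (local maximum); x = -7/3 + 2*sqrt(10)/3 ≈ -0.2251 (local minimum)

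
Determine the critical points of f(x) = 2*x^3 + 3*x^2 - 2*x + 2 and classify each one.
f'(x) = 6*x^2 + 6*x - 2

Solve f'(x) = 0:
  Factor: 6*x^2 + 6*x - 2 = 2*(3*x^2 + 3*x - 1); 3*x^2 + 3*x - 1 = 0 has no rational roots; quadratic formula: x = (-3 ± √21)/6.
  ⇒ x = -sqrt(21)/6 - 1/2 ≈ -1.2638, -1/2 + sqrt(21)/6 ≈ 0.2638

f''(x) = 12*x + 6
Second-derivative test at each critical point:
  f''(-1.2638) = -9.1652 < 0 → local maximum
  f''(0.2638) = 9.1652 > 0 → local minimum

Critical points: x = -sqrt(21)/6 - 1/2 ≈ -1.2638 (local maximum); x = -1/2 + sqrt(21)/6 ≈ 0.2638 (local minimum)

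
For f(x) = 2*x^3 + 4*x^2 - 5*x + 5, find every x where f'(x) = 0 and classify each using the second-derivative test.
f'(x) = 6*x^2 + 8*x - 5

Solve f'(x) = 0:
  6*x^2 + 8*x - 5 = 0 has no rational roots; quadratic formula: x = (-8 ± √184)/12.
  ⇒ x = -sqrt(46)/6 - 2/3 ≈ -1.7971, -2/3 + sqrt(46)/6 ≈ 0.4637

f''(x) = 12*x + 8
Second-derivative test at each critical point:
  f''(-1.7971) = -13.5647 < 0 → local maximum
  f''(0.4637) = 13.5647 > 0 → local minimum

Critical points: x = -sqrt(46)/6 - 2/3 ≈ -1.7971 (local maximum); x = -2/3 + sqrt(46)/6 ≈ 0.4637 (local minimum)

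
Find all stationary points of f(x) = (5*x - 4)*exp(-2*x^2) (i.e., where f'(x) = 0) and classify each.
f'(x) = (-4*x*(5*x - 4) + 5)*exp(-2*x^2)

Solve f'(x) = 0:
  f'(x) = (-20*x^2 + 16*x + 5)·exp(-2*x^2) and exp(-2*x^2) > 0 for every x, so f'(x) = 0 ⇔ -20*x^2 + 16*x + 5 = 0.
  20*x^2 - 16*x - 5 = 0 has no rational roots; quadratic formula: x = (16 ± √656)/40.
  ⇒ x = 2/5 - sqrt(41)/10 ≈ -0.2403, 2/5 + sqrt(41)/10 ≈ 1.0403

f''(x) = 4*(4*x^2*(5*x - 4) - 15*x + 4)*exp(-2*x^2)
Second-derivative test at each critical point:
  f''(-0.2403) = 22.8187 > 0 → local minimum
  f''(1.0403) = -2.9405 < 0 → local maximum

Critical points: x = 2/5 - sqrt(41)/10 ≈ -0.2403 (local minimum); x = 2/5 + sqrt(41)/10 ≈ 1.0403 (local maximum)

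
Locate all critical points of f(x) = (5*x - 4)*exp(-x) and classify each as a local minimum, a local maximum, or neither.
f'(x) = (9 - 5*x)*exp(-x)

Solve f'(x) = 0:
  f'(x) = (9 - 5*x)·exp(-x) and exp(-x) > 0 for every x, so f'(x) = 0 ⇔ 9 - 5*x = 0.
  9 - 5*x = 0.
  ⇒ x = 9/5

f''(x) = (5*x - 14)*exp(-x)
Second-derivative test at each critical point:
  f''(9/5) = -0.8265 < 0 → local maximum

Critical points: x = 9/5 (local maximum)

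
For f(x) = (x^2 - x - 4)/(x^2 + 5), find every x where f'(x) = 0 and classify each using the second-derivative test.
f'(x) = (x^2 + 18*x - 5)/(x^4 + 10*x^2 + 25)

Solve f'(x) = 0:
  f'(x) = (x^2 + 18*x - 5)/(x^2 + 5)^2; the denominator is positive wherever f is defined, so f'(x) = 0 ⇔ x^2 + 18*x - 5 = 0.
  x^2 + 18*x - 5 = 0 has no rational roots; quadratic formula: x = (-18 ± √344)/2.
  ⇒ x = -sqrt(86) - 9 ≈ -18.2736, -9 + sqrt(86) ≈ 0.2736

f''(x) = 2*(-x^3 - 27*x^2 + 15*x + 45)/(x^6 + 15*x^4 + 75*x^2 + 125)
Second-derivative test at each critical point:
  f''(-18.2736) = -1.615e-04 < 0 → local maximum
  f''(0.2736) = 0.7202 > 0 → local minimum

Critical points: x = -sqrt(86) - 9 ≈ -18.2736 (local maximum); x = -9 + sqrt(86) ≈ 0.2736 (local minimum)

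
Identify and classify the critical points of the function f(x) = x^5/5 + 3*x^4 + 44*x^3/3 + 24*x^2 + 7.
f'(x) = x*(x^3 + 12*x^2 + 44*x + 48)

Solve f'(x) = 0:
  Factor: x^4 + 12*x^3 + 44*x^2 + 48*x = x*(x + 2)*(x + 4)*(x + 6) = 0.
  ⇒ x = -6, -4, -2, 0

f''(x) = 4*x^3 + 36*x^2 + 88*x + 48
Second-derivative test at each critical point:
  f''(-6) = -48 < 0 → local maximum
  f''(-4) = 16 > 0 → local minimum
  f''(-2) = -16 < 0 → local maximum
  f''(0) = 48 > 0 → local minimum

Critical points: x = -6 (local maximum); x = -4 (local minimum); x = -2 (local maximum); x = 0 (local minimum)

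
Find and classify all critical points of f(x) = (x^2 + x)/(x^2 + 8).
f'(x) = (-x^2 + 16*x + 8)/(x^4 + 16*x^2 + 64)

Solve f'(x) = 0:
  f'(x) = -(x^2 - 16*x - 8)/(x^2 + 8)^2; the denominator is positive wherever f is defined, so f'(x) = 0 ⇔ -x^2 + 16*x + 8 = 0.
  x^2 - 16*x - 8 = 0 has no rational roots; quadratic formula: x = (16 ± √288)/2.
  ⇒ x = 8 - 6*sqrt(2) ≈ -0.4853, 8 + 6*sqrt(2) ≈ 16.4853

f''(x) = 2*(x^3 - 24*x^2 - 24*x + 64)/(x^6 + 24*x^4 + 192*x^2 + 512)
Second-derivative test at each critical point:
  f''(-0.4853) = 0.2502 > 0 → local minimum
  f''(16.4853) = -2.168e-04 < 0 → local maximum

Critical points: x = 8 - 6*sqrt(2) ≈ -0.4853 (local minimum); x = 8 + 6*sqrt(2) ≈ 16.4853 (local maximum)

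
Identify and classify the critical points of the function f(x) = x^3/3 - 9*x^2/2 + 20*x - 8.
f'(x) = x^2 - 9*x + 20

Solve f'(x) = 0:
  Factor: x^2 - 9*x + 20 = (x - 5)*(x - 4) = 0.
  ⇒ x = 4, 5

f''(x) = 2*x - 9
Second-derivative test at each critical point:
  f''(4) = -1 < 0 → local maximum
  f''(5) = 1 > 0 → local minimum

Critical points: x = 4 (local maximum); x = 5 (local minimum)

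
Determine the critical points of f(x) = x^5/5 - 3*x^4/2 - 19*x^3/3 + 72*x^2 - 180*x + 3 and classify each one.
f'(x) = x^4 - 6*x^3 - 19*x^2 + 144*x - 180

Solve f'(x) = 0:
  Factor: x^4 - 6*x^3 - 19*x^2 + 144*x - 180 = (x - 6)*(x - 3)*(x - 2)*(x + 5) = 0.
  ⇒ x = -5, 2, 3, 6

f''(x) = 4*x^3 - 18*x^2 - 38*x + 144
Second-derivative test at each critical point:
  f''(-5) = -616 < 0 → local maximum
  f''(2) = 28 > 0 → local minimum
  f''(3) = -24 < 0 → local maximum
  f''(6) = 132 > 0 → local minimum

Critical points: x = -5 (local maximum); x = 2 (local minimum); x = 3 (local maximum); x = 6 (local minimum)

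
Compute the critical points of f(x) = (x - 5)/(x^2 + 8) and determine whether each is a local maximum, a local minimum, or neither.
f'(x) = (x^2 - 2*x*(x - 5) + 8)/(x^2 + 8)^2

Solve f'(x) = 0:
  f'(x) = -(x^2 - 10*x - 8)/(x^2 + 8)^2; the denominator is positive wherever f is defined, so f'(x) = 0 ⇔ -x^2 + 10*x + 8 = 0.
  x^2 - 10*x - 8 = 0 has no rational roots; quadratic formula: x = (10 ± √132)/2.
  ⇒ x = 5 - sqrt(33) ≈ -0.7446, 5 + sqrt(33) ≈ 10.7446

f''(x) = 2*(4*x^2*(x - 5) + (5 - 3*x)*(x^2 + 8))/(x^2 + 8)^3
Second-derivative test at each critical point:
  f''(-0.7446) = 0.1570 > 0 → local minimum
  f''(10.7446) = -0.0008 < 0 → local maximum

Critical points: x = 5 - sqrt(33) ≈ -0.7446 (local minimum); x = 5 + sqrt(33) ≈ 10.7446 (local maximum)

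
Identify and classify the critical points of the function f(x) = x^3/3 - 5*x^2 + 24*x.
f'(x) = x^2 - 10*x + 24

Solve f'(x) = 0:
  Factor: x^2 - 10*x + 24 = (x - 6)*(x - 4) = 0.
  ⇒ x = 4, 6

f''(x) = 2*x - 10
Second-derivative test at each critical point:
  f''(4) = -2 < 0 → local maximum
  f''(6) = 2 > 0 → local minimum

Critical points: x = 4 (local maximum); x = 6 (local minimum)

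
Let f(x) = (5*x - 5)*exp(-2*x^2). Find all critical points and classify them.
f'(x) = 5*(-4*x*(x - 1) + 1)*exp(-2*x^2)

Solve f'(x) = 0:
  f'(x) = (-20*x^2 + 20*x + 5)·exp(-2*x^2) and exp(-2*x^2) > 0 for every x, so f'(x) = 0 ⇔ -20*x^2 + 20*x + 5 = 0.
  Factor: -20*x^2 + 20*x + 5 = -5*(4*x^2 - 4*x - 1); 4*x^2 - 4*x - 1 = 0 has no rational roots; quadratic formula: x = (4 ± √32)/8.
  ⇒ x = 1/2 - sqrt(2)/2 ≈ -0.2071, 1/2 + sqrt(2)/2 ≈ 1.2071

f''(x) = 20*(4*x^2*(x - 1) - 3*x + 1)*exp(-2*x^2)
Second-derivative test at each critical point:
  f''(-0.2071) = 25.9590 > 0 → local minimum
  f''(1.2071) = -1.5343 < 0 → local maximum

Critical points: x = 1/2 - sqrt(2)/2 ≈ -0.2071 (local minimum); x = 1/2 + sqrt(2)/2 ≈ 1.2071 (local maximum)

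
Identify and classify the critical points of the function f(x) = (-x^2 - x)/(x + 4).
f'(x) = (-x^2 - 8*x - 4)/(x^2 + 8*x + 16)

Solve f'(x) = 0:
  f'(x) = -(x^2 + 8*x + 4)/(x + 4)^2; the denominator is positive wherever f is defined, so f'(x) = 0 ⇔ -x^2 - 8*x - 4 = 0.
  x^2 + 8*x + 4 = 0 has no rational roots; quadratic formula: x = (-8 ± √48)/2.
  ⇒ x = -4 - 2*sqrt(3) ≈ -7.4641, -4 + 2*sqrt(3) ≈ -0.5359

f''(x) = -24/(x^3 + 12*x^2 + 48*x + 64)
Second-derivative test at each critical point:
  f''(-7.4641) = 0.5774 > 0 → local minimum
  f''(-0.5359) = -0.5774 < 0 → local maximum

Critical points: x = -4 - 2*sqrt(3) ≈ -7.4641 (local minimum); x = -4 + 2*sqrt(3) ≈ -0.5359 (local maximum)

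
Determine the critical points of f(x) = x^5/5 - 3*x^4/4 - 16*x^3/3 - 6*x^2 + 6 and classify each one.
f'(x) = x*(x^3 - 3*x^2 - 16*x - 12)

Solve f'(x) = 0:
  Factor: x^4 - 3*x^3 - 16*x^2 - 12*x = x*(x - 6)*(x + 1)*(x + 2) = 0.
  ⇒ x = -2, -1, 0, 6

f''(x) = 4*x^3 - 9*x^2 - 32*x - 12
Second-derivative test at each critical point:
  f''(-2) = -16 < 0 → local maximum
  f''(-1) = 7 > 0 → local minimum
  f''(0) = -12 < 0 → local maximum
  f''(6) = 336 > 0 → local minimum

Critical points: x = -2 (local maximum); x = -1 (local minimum); x = 0 (local maximum); x = 6 (local minimum)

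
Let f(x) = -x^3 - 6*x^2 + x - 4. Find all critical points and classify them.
f'(x) = -3*x^2 - 12*x + 1

Solve f'(x) = 0:
  3*x^2 + 12*x - 1 = 0 has no rational roots; quadratic formula: x = (-12 ± √156)/6.
  ⇒ x = -sqrt(39)/3 - 2 ≈ -4.0817, -2 + sqrt(39)/3 ≈ 0.0817

f''(x) = -6*x - 12
Second-derivative test at each critical point:
  f''(-4.0817) = 12.4900 > 0 → local minimum
  f''(0.0817) = -12.4900 < 0 → local maximum

Critical points: x = -sqrt(39)/3 - 2 ≈ -4.0817 (local minimum); x = -2 + sqrt(39)/3 ≈ 0.0817 (local maximum)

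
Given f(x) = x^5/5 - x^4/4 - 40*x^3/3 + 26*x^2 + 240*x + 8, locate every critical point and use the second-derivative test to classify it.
f'(x) = x^4 - x^3 - 40*x^2 + 52*x + 240

Solve f'(x) = 0:
  Factor: x^4 - x^3 - 40*x^2 + 52*x + 240 = (x - 5)*(x - 4)*(x + 2)*(x + 6) = 0.
  ⇒ x = -6, -2, 4, 5

f''(x) = 4*x^3 - 3*x^2 - 80*x + 52
Second-derivative test at each critical point:
  f''(-6) = -440 < 0 → local maximum
  f''(-2) = 168 > 0 → local minimum
  f''(4) = -60 < 0 → local maximum
  f''(5) = 77 > 0 → local minimum

Critical points: x = -6 (local maximum); x = -2 (local minimum); x = 4 (local maximum); x = 5 (local minimum)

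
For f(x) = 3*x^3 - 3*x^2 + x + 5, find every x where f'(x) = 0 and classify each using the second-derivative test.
f'(x) = 9*x^2 - 6*x + 1

Solve f'(x) = 0:
  Factor: 9*x^2 - 6*x + 1 = (3*x - 1)^2 = 0.
  ⇒ x = 1/3

f''(x) = 18*x - 6
Second-derivative test at each critical point:
  f''(1/3) = 0, so the second-derivative test is inconclusive; use the first-derivative test: f'(1/12) = 0.5625, f'(7/12) = 0.5625 — f' is positive on both sides (no sign change) → neither a local maximum nor a local minimum

Critical points: x = 1/3 (neither)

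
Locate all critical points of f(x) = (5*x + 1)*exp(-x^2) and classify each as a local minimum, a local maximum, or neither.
f'(x) = (-2*x*(5*x + 1) + 5)*exp(-x^2)

Solve f'(x) = 0:
  f'(x) = (-10*x^2 - 2*x + 5)·exp(-x^2) and exp(-x^2) > 0 for every x, so f'(x) = 0 ⇔ -10*x^2 - 2*x + 5 = 0.
  10*x^2 + 2*x - 5 = 0 has no rational roots; quadratic formula: x = (-2 ± √204)/20.
  ⇒ x = -sqrt(51)/10 - 1/10 ≈ -0.8141, -1/10 + sqrt(51)/10 ≈ 0.6141

f''(x) = 2*(2*x^2*(5*x + 1) - 15*x - 1)*exp(-x^2)
Second-derivative test at each critical point:
  f''(-0.8141) = 7.3613 > 0 → local minimum
  f''(0.6141) = -9.7952 < 0 → local maximum

Critical points: x = -sqrt(51)/10 - 1/10 ≈ -0.8141 (local minimum); x = -1/10 + sqrt(51)/10 ≈ 0.6141 (local maximum)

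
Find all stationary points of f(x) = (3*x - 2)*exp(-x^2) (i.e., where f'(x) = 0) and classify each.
f'(x) = (-2*x*(3*x - 2) + 3)*exp(-x^2)

Solve f'(x) = 0:
  f'(x) = (-6*x^2 + 4*x + 3)·exp(-x^2) and exp(-x^2) > 0 for every x, so f'(x) = 0 ⇔ -6*x^2 + 4*x + 3 = 0.
  6*x^2 - 4*x - 3 = 0 has no rational roots; quadratic formula: x = (4 ± √88)/12.
  ⇒ x = 1/3 - sqrt(22)/6 ≈ -0.4484, 1/3 + sqrt(22)/6 ≈ 1.1151

f''(x) = 2*(2*x^2*(3*x - 2) - 9*x + 2)*exp(-x^2)
Second-derivative test at each critical point:
  f''(-0.4484) = 7.6722 > 0 → local minimum
  f''(1.1151) = -2.7055 < 0 → local maximum

Critical points: x = 1/3 - sqrt(22)/6 ≈ -0.4484 (local minimum); x = 1/3 + sqrt(22)/6 ≈ 1.1151 (local maximum)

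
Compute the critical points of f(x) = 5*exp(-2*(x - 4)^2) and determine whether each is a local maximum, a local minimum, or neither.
f'(x) = 20*(4 - x)*exp(-2*(x - 4)^2)

Solve f'(x) = 0:
  f'(x) = (80 - 20*x)·exp(-2*(x - 4)^2) and exp(-2*(x - 4)^2) > 0 for every x, so f'(x) = 0 ⇔ 80 - 20*x = 0.
  Factor: 80 - 20*x = -20*(x - 4) = 0.
  ⇒ x = 4

f''(x) = 20*(4*(x - 4)^2 - 1)*exp(-2*(x - 4)^2)
Second-derivative test at each critical point:
  f''(4) = -20 < 0 → local maximum

Critical points: x = 4 (local maximum)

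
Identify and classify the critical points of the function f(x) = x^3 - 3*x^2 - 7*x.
f'(x) = 3*x^2 - 6*x - 7

Solve f'(x) = 0:
  3*x^2 - 6*x - 7 = 0 has no rational roots; quadratic formula: x = (6 ± √120)/6.
  ⇒ x = 1 - sqrt(30)/3 ≈ -0.8257, 1 + sqrt(30)/3 ≈ 2.8257

f''(x) = 6*x - 6
Second-derivative test at each critical point:
  f''(-0.8257) = -10.9545 < 0 → local maximum
  f''(2.8257) = 10.9545 > 0 → local minimum

Critical points: x = 1 - sqrt(30)/3 ≈ -0.8257 (local maximum); x = 1 + sqrt(30)/3 ≈ 2.8257 (local minimum)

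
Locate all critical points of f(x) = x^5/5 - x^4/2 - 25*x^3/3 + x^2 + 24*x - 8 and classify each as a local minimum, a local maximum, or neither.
f'(x) = x^4 - 2*x^3 - 25*x^2 + 2*x + 24

Solve f'(x) = 0:
  Factor: x^4 - 2*x^3 - 25*x^2 + 2*x + 24 = (x - 6)*(x - 1)*(x + 1)*(x + 4) = 0.
  ⇒ x = -4, -1, 1, 6

f''(x) = 4*x^3 - 6*x^2 - 50*x + 2
Second-derivative test at each critical point:
  f''(-4) = -150 < 0 → local maximum
  f''(-1) = 42 > 0 → local minimum
  f''(1) = -50 < 0 → local maximum
  f''(6) = 350 > 0 → local minimum

Critical points: x = -4 (local maximum); x = -1 (local minimum); x = 1 (local maximum); x = 6 (local minimum)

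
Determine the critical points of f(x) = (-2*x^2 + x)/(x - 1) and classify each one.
f'(x) = (-2*x^2 + 4*x - 1)/(x^2 - 2*x + 1)

Solve f'(x) = 0:
  f'(x) = -(2*x^2 - 4*x + 1)/(x - 1)^2; the denominator is positive wherever f is defined, so f'(x) = 0 ⇔ -2*x^2 + 4*x - 1 = 0.
  2*x^2 - 4*x + 1 = 0 has no rational roots; quadratic formula: x = (4 ± √8)/4.
  ⇒ x = 1 - sqrt(2)/2 ≈ 0.2929, sqrt(2)/2 + 1 ≈ 1.7071

f''(x) = -2/(x^3 - 3*x^2 + 3*x - 1)
Second-derivative test at each critical point:
  f''(0.2929) = 5.6569 > 0 → local minimum
  f''(1.7071) = -5.6569 < 0 → local maximum

Critical points: x = 1 - sqrt(2)/2 ≈ 0.2929 (local minimum); x = sqrt(2)/2 + 1 ≈ 1.7071 (local maximum)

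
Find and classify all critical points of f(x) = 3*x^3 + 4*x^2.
f'(x) = x*(9*x + 8)

Solve f'(x) = 0:
  Factor: 9*x^2 + 8*x = x*(9*x + 8) = 0.
  ⇒ x = -8/9, 0

f''(x) = 18*x + 8
Second-derivative test at each critical point:
  f''(-8/9) = -8 < 0 → local maximum
  f''(0) = 8 > 0 → local minimum

Critical points: x = -8/9 (local maximum); x = 0 (local minimum)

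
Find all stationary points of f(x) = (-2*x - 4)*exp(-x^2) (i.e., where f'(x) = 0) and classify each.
f'(x) = 2*(2*x*(x + 2) - 1)*exp(-x^2)

Solve f'(x) = 0:
  f'(x) = (4*x^2 + 8*x - 2)·exp(-x^2) and exp(-x^2) > 0 for every x, so f'(x) = 0 ⇔ 4*x^2 + 8*x - 2 = 0.
  Factor: 4*x^2 + 8*x - 2 = 2*(2*x^2 + 4*x - 1); 2*x^2 + 4*x - 1 = 0 has no rational roots; quadratic formula: x = (-4 ± √24)/4.
  ⇒ x = -sqrt(6)/2 - 1 ≈ -2.2247, -1 + sqrt(6)/2 ≈ 0.2247

f''(x) = 4*(-2*x^2*(x + 2) + 3*x + 2)*exp(-x^2)
Second-derivative test at each critical point:
  f''(-2.2247) = -0.0694 < 0 → local maximum
  f''(0.2247) = 9.3154 > 0 → local minimum

Critical points: x = -sqrt(6)/2 - 1 ≈ -2.2247 (local maximum); x = -1 + sqrt(6)/2 ≈ 0.2247 (local minimum)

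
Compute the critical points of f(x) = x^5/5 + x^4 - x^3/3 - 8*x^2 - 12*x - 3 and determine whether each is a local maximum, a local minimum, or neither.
f'(x) = x^4 + 4*x^3 - x^2 - 16*x - 12

Solve f'(x) = 0:
  Factor: x^4 + 4*x^3 - x^2 - 16*x - 12 = (x - 2)*(x + 1)*(x + 2)*(x + 3) = 0.
  ⇒ x = -3, -2, -1, 2

f''(x) = 4*x^3 + 12*x^2 - 2*x - 16
Second-derivative test at each critical point:
  f''(-3) = -10 < 0 → local maximum
  f''(-2) = 4 > 0 → local minimum
  f''(-1) = -6 < 0 → local maximum
  f''(2) = 60 > 0 → local minimum

Critical points: x = -3 (local maximum); x = -2 (local minimum); x = -1 (local maximum); x = 2 (local minimum)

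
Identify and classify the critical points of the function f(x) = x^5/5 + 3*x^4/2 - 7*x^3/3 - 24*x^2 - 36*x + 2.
f'(x) = x^4 + 6*x^3 - 7*x^2 - 48*x - 36

Solve f'(x) = 0:
  Factor: x^4 + 6*x^3 - 7*x^2 - 48*x - 36 = (x - 3)*(x + 1)*(x + 2)*(x + 6) = 0.
  ⇒ x = -6, -2, -1, 3

f''(x) = 4*x^3 + 18*x^2 - 14*x - 48
Second-derivative test at each critical point:
  f''(-6) = -180 < 0 → local maximum
  f''(-2) = 20 > 0 → local minimum
  f''(-1) = -20 < 0 → local maximum
  f''(3) = 180 > 0 → local minimum

Critical points: x = -6 (local maximum); x = -2 (local minimum); x = -1 (local maximum); x = 3 (local minimum)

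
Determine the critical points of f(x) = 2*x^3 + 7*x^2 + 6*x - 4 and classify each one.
f'(x) = 6*x^2 + 14*x + 6

Solve f'(x) = 0:
  Factor: 6*x^2 + 14*x + 6 = 2*(3*x^2 + 7*x + 3); 3*x^2 + 7*x + 3 = 0 has no rational roots; quadratic formula: x = (-7 ± √13)/6.
  ⇒ x = -7/6 - sqrt(13)/6 ≈ -1.7676, -7/6 + sqrt(13)/6 ≈ -0.5657

f''(x) = 12*x + 14
Second-derivative test at each critical point:
  f''(-1.7676) = -7.2111 < 0 → local maximum
  f''(-0.5657) = 7.2111 > 0 → local minimum

Critical points: x = -7/6 - sqrt(13)/6 ≈ -1.7676 (local maximum); x = -7/6 + sqrt(13)/6 ≈ -0.5657 (local minimum)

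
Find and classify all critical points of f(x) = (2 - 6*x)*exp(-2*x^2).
f'(x) = 2*(4*x*(3*x - 1) - 3)*exp(-2*x^2)

Solve f'(x) = 0:
  f'(x) = (24*x^2 - 8*x - 6)·exp(-2*x^2) and exp(-2*x^2) > 0 for every x, so f'(x) = 0 ⇔ 24*x^2 - 8*x - 6 = 0.
  Factor: 24*x^2 - 8*x - 6 = 2*(12*x^2 - 4*x - 3); 12*x^2 - 4*x - 3 = 0 has no rational roots; quadratic formula: x = (4 ± √160)/24.
  ⇒ x = 1/6 - sqrt(10)/6 ≈ -0.3604, 1/6 + sqrt(10)/6 ≈ 0.6937

f''(x) = 8*(4*x^2*(1 - 3*x) + 9*x - 1)*exp(-2*x^2)
Second-derivative test at each critical point:
  f''(-0.3604) = -19.5112 < 0 → local maximum
  f''(0.6937) = 9.6626 > 0 → local minimum

Critical points: x = 1/6 - sqrt(10)/6 ≈ -0.3604 (local maximum); x = 1/6 + sqrt(10)/6 ≈ 0.6937 (local minimum)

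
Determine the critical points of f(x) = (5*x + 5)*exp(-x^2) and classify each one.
f'(x) = 5*(-2*x*(x + 1) + 1)*exp(-x^2)

Solve f'(x) = 0:
  f'(x) = (-10*x^2 - 10*x + 5)·exp(-x^2) and exp(-x^2) > 0 for every x, so f'(x) = 0 ⇔ -10*x^2 - 10*x + 5 = 0.
  Factor: -10*x^2 - 10*x + 5 = -5*(2*x^2 + 2*x - 1); 2*x^2 + 2*x - 1 = 0 has no rational roots; quadratic formula: x = (-2 ± √12)/4.
  ⇒ x = -sqrt(3)/2 - 1/2 ≈ -1.3660, -1/2 + sqrt(3)/2 ≈ 0.3660

f''(x) = 10*(2*x^2*(x + 1) - 3*x - 1)*exp(-x^2)
Second-derivative test at each critical point:
  f''(-1.3660) = 2.6801 > 0 → local minimum
  f''(0.3660) = -15.1487 < 0 → local maximum

Critical points: x = -sqrt(3)/2 - 1/2 ≈ -1.3660 (local minimum); x = -1/2 + sqrt(3)/2 ≈ 0.3660 (local maximum)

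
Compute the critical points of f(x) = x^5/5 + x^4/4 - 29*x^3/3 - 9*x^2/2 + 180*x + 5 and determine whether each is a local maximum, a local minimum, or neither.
f'(x) = x^4 + x^3 - 29*x^2 - 9*x + 180

Solve f'(x) = 0:
  Factor: x^4 + x^3 - 29*x^2 - 9*x + 180 = (x - 4)*(x - 3)*(x + 3)*(x + 5) = 0.
  ⇒ x = -5, -3, 3, 4

f''(x) = 4*x^3 + 3*x^2 - 58*x - 9
Second-derivative test at each critical point:
  f''(-5) = -144 < 0 → local maximum
  f''(-3) = 84 > 0 → local minimum
  f''(3) = -48 < 0 → local maximum
  f''(4) = 63 > 0 → local minimum

Critical points: x = -5 (local maximum); x = -3 (local minimum); x = 3 (local maximum); x = 4 (local minimum)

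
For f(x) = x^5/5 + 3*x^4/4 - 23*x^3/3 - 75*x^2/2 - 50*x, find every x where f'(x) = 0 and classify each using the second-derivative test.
f'(x) = x^4 + 3*x^3 - 23*x^2 - 75*x - 50

Solve f'(x) = 0:
  Factor: x^4 + 3*x^3 - 23*x^2 - 75*x - 50 = (x - 5)*(x + 1)*(x + 2)*(x + 5) = 0.
  ⇒ x = -5, -2, -1, 5

f''(x) = 4*x^3 + 9*x^2 - 46*x - 75
Second-derivative test at each critical point:
  f''(-5) = -120 < 0 → local maximum
  f''(-2) = 21 > 0 → local minimum
  f''(-1) = -24 < 0 → local maximum
  f''(5) = 420 > 0 → local minimum

Critical points: x = -5 (local maximum); x = -2 (local minimum); x = -1 (local maximum); x = 5 (local minimum)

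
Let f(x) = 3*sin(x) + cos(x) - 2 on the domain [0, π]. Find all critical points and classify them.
f'(x) = -sin(x) + 3*cos(x)

Solve f'(x) = 0 on [0, π]:
  f'(x) = 0 ⇔ 3*cos(x) = sin(x) ⇔ tan(x) = 3, i.e. x = arctan(3) + nπ; keep the solutions lying in [0, π].
  ⇒ x = atan(3) ≈ 1.2490

f''(x) = -3*sin(x) - cos(x)
Second-derivative test at each critical point:
  f''(1.2490) = -3.1623 < 0 → local maximum

Critical points: x = atan(3) ≈ 1.2490 (local maximum)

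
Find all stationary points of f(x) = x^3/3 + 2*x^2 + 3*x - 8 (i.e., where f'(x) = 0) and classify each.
f'(x) = x^2 + 4*x + 3

Solve f'(x) = 0:
  Factor: x^2 + 4*x + 3 = (x + 1)*(x + 3) = 0.
  ⇒ x = -3, -1

f''(x) = 2*x + 4
Second-derivative test at each critical point:
  f''(-3) = -2 < 0 → local maximum
  f''(-1) = 2 > 0 → local minimum

Critical points: x = -3 (local maximum); x = -1 (local minimum)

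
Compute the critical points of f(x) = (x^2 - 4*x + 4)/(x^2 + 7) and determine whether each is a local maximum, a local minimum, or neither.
f'(x) = 2*(2*x^2 + 3*x - 14)/(x^4 + 14*x^2 + 49)

Solve f'(x) = 0:
  f'(x) = 2*(x - 2)*(2*x + 7)/(x^2 + 7)^2; the denominator is positive wherever f is defined, so f'(x) = 0 ⇔ 4*x^2 + 6*x - 28 = 0.
  Factor: 4*x^2 + 6*x - 28 = 2*(x - 2)*(2*x + 7) = 0.
  ⇒ x = -7/2, 2

f''(x) = 2*(-4*x^3 - 9*x^2 + 84*x + 21)/(x^6 + 21*x^4 + 147*x^2 + 343)
Second-derivative test at each critical point:
  f''(-7/2) = -32/539 < 0 → local maximum
  f''(2) = 2/11 > 0 → local minimum

Critical points: x = -7/2 (local maximum); x = 2 (local minimum)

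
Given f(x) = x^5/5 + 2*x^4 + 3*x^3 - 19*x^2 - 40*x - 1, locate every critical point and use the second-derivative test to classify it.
f'(x) = x^4 + 8*x^3 + 9*x^2 - 38*x - 40

Solve f'(x) = 0:
  Factor: x^4 + 8*x^3 + 9*x^2 - 38*x - 40 = (x - 2)*(x + 1)*(x + 4)*(x + 5) = 0.
  ⇒ x = -5, -4, -1, 2

f''(x) = 4*x^3 + 24*x^2 + 18*x - 38
Second-derivative test at each critical point:
  f''(-5) = -28 < 0 → local maximum
  f''(-4) = 18 > 0 → local minimum
  f''(-1) = -36 < 0 → local maximum
  f''(2) = 126 > 0 → local minimum

Critical points: x = -5 (local maximum); x = -4 (local minimum); x = -1 (local maximum); x = 2 (local minimum)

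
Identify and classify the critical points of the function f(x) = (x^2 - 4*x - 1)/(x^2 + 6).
f'(x) = 2*(2*x^2 + 7*x - 12)/(x^4 + 12*x^2 + 36)

Solve f'(x) = 0:
  f'(x) = 2*(2*x^2 + 7*x - 12)/(x^2 + 6)^2; the denominator is positive wherever f is defined, so f'(x) = 0 ⇔ 4*x^2 + 14*x - 24 = 0.
  Factor: 4*x^2 + 14*x - 24 = 2*(2*x^2 + 7*x - 12); 2*x^2 + 7*x - 12 = 0 has no rational roots; quadratic formula: x = (-7 ± √145)/4.
  ⇒ x = -sqrt(145)/4 - 7/4 ≈ -4.7604, -7/4 + sqrt(145)/4 ≈ 1.2604

f''(x) = 2*(-4*x^3 - 21*x^2 + 72*x + 42)/(x^6 + 18*x^4 + 108*x^2 + 216)
Second-derivative test at each critical point:
  f''(-4.7604) = -0.0293 < 0 → local maximum
  f''(1.2604) = 0.4182 > 0 → local minimum

Critical points: x = -sqrt(145)/4 - 7/4 ≈ -4.7604 (local maximum); x = -7/4 + sqrt(145)/4 ≈ 1.2604 (local minimum)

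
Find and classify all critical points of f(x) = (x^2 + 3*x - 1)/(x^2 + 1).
f'(x) = (-3*x^2 + 4*x + 3)/(x^4 + 2*x^2 + 1)

Solve f'(x) = 0:
  f'(x) = -(3*x^2 - 4*x - 3)/(x^2 + 1)^2; the denominator is positive wherever f is defined, so f'(x) = 0 ⇔ -3*x^2 + 4*x + 3 = 0.
  3*x^2 - 4*x - 3 = 0 has no rational roots; quadratic formula: x = (4 ± √52)/6.
  ⇒ x = 2/3 - sqrt(13)/3 ≈ -0.5352, 2/3 + sqrt(13)/3 ≈ 1.8685

f''(x) = 2*(3*x^3 - 6*x^2 - 9*x + 2)/(x^6 + 3*x^4 + 3*x^2 + 1)
Second-derivative test at each critical point:
  f''(-0.5352) = 4.3575 > 0 → local minimum
  f''(1.8685) = -0.3575 < 0 → local maximum

Critical points: x = 2/3 - sqrt(13)/3 ≈ -0.5352 (local minimum); x = 2/3 + sqrt(13)/3 ≈ 1.8685 (local maximum)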